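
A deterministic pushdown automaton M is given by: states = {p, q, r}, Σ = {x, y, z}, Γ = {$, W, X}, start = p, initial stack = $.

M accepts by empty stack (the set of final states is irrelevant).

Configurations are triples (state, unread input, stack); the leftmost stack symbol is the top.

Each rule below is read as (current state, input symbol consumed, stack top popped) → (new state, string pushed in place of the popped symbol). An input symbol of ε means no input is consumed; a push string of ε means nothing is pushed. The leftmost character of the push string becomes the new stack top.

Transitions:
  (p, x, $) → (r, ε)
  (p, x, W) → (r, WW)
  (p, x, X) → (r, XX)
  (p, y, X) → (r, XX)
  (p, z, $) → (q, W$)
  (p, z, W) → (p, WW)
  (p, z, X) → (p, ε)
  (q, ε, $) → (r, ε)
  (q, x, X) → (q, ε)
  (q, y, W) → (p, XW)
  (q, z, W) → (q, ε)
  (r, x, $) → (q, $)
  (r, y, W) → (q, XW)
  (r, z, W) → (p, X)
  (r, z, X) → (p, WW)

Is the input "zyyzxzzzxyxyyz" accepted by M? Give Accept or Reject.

(p, zyyzxzzzxyxyyz, $)
  read z, top $: go to q, push W$ → (q, yyzxzzzxyxyyz, W$)
  read y, top W: go to p, push XW → (p, yzxzzzxyxyyz, XW$)
  read y, top X: go to r, push XX → (r, zxzzzxyxyyz, XXW$)
  read z, top X: go to p, push WW → (p, xzzzxyxyyz, WWXW$)
  read x, top W: go to r, push WW → (r, zzzxyxyyz, WWWXW$)
  read z, top W: go to p, push X → (p, zzxyxyyz, XWWXW$)
  read z, top X: go to p, push ε → (p, zxyxyyz, WWXW$)
  read z, top W: go to p, push WW → (p, xyxyyz, WWWXW$)
  read x, top W: go to r, push WW → (r, yxyyz, WWWWXW$)
  read y, top W: go to q, push XW → (q, xyyz, XWWWWXW$)
  read x, top X: go to q, push ε → (q, yyz, WWWWXW$)
  read y, top W: go to p, push XW → (p, yz, XWWWWXW$)
  read y, top X: go to r, push XX → (r, z, XXWWWWXW$)
  read z, top X: go to p, push WW → (p, ε, WWXWWWWXW$)
All input consumed; stack is WWXWWWWXW$, not empty, and no further ε-move applies.

Reject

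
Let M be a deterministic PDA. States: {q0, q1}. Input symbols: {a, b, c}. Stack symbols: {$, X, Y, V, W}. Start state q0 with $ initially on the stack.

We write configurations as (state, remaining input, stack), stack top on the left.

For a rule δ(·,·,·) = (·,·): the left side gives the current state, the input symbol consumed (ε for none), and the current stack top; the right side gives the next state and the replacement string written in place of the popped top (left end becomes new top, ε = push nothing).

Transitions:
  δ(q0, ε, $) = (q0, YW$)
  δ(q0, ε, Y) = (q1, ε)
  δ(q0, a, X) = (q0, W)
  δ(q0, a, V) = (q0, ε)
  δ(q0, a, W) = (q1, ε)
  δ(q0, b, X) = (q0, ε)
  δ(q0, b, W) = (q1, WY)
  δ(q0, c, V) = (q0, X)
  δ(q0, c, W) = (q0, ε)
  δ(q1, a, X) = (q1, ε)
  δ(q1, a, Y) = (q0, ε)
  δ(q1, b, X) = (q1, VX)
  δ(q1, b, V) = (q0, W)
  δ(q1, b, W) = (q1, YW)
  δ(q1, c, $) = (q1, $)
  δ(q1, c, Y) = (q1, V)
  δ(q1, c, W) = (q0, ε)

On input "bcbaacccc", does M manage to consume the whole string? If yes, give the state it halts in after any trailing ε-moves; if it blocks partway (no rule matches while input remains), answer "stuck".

(q0, bcbaacccc, $)
  ε-move, top $: go to q0, push YW$ → (q0, bcbaacccc, YW$)
  ε-move, top Y: go to q1, push ε → (q1, bcbaacccc, W$)
  read b, top W: go to q1, push YW → (q1, cbaacccc, YW$)
  read c, top Y: go to q1, push V → (q1, baacccc, VW$)
  read b, top V: go to q0, push W → (q0, aacccc, WW$)
  read a, top W: go to q1, push ε → (q1, acccc, W$)
No transition for (q1, a, top W); M blocks with input acccc remaining.

stuck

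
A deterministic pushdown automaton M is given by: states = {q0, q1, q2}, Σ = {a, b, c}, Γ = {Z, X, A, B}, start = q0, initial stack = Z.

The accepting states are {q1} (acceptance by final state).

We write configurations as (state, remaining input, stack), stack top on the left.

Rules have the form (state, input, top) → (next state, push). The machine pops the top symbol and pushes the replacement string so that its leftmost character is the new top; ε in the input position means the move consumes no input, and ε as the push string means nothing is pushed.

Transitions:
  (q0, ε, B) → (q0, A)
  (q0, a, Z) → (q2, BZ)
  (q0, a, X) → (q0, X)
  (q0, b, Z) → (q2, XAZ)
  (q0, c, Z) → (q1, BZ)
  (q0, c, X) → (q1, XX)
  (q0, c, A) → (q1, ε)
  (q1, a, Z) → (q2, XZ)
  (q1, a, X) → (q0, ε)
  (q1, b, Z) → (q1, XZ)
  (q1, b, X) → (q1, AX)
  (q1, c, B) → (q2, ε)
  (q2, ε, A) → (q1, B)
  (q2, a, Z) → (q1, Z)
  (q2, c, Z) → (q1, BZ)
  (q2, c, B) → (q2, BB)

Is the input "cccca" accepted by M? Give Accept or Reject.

(q0, cccca, Z) ⊢ (q1, ccca, BZ) ⊢ (q2, cca, Z) ⊢ (q1, ca, BZ) ⊢ (q2, a, Z) ⊢ (q1, ε, Z)
All input consumed; state q1 ∈ F.

Accept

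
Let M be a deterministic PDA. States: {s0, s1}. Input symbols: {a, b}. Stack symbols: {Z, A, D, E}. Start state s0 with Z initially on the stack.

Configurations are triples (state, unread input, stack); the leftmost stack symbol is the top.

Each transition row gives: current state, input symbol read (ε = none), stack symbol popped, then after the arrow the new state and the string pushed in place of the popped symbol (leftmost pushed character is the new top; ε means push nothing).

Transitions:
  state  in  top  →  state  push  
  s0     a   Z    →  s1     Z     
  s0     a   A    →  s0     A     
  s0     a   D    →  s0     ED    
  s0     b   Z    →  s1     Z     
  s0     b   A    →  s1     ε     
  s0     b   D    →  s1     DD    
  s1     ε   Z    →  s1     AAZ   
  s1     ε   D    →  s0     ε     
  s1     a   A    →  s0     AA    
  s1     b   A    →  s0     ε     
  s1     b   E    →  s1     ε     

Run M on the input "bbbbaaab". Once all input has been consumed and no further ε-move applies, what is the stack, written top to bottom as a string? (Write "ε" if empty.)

(s0, bbbbaaab, Z) ⊢ (s1, bbbaaab, Z) ⊢ (s1, bbbaaab, AAZ) ⊢ (s0, bbaaab, AZ) ⊢ (s1, baaab, Z) ⊢ (s1, baaab, AAZ) ⊢ (s0, aaab, AZ) ⊢ (s0, aab, AZ) ⊢ (s0, ab, AZ) ⊢ (s0, b, AZ) ⊢ (s1, ε, Z) ⊢ (s1, ε, AAZ)
All input consumed in state s1 with stack AAZ.

AAZ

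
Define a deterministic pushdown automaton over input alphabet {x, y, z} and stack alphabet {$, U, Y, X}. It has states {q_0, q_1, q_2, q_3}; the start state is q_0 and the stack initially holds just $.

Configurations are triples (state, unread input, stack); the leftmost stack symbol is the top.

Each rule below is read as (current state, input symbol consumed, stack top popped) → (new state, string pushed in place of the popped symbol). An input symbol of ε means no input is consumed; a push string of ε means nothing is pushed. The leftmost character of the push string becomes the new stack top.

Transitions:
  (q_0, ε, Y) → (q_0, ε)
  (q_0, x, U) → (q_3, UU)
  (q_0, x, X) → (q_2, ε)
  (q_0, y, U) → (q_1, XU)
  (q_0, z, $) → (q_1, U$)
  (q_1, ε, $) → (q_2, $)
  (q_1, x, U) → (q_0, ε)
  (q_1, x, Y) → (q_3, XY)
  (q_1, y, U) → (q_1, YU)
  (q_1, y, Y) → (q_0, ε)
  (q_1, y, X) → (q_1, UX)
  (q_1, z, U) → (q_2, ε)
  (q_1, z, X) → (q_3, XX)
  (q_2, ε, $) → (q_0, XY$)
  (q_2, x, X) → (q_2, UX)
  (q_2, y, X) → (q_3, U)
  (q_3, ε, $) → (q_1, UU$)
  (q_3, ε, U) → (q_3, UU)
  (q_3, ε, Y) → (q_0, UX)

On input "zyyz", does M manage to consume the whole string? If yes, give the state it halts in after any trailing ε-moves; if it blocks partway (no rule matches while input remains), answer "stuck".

(q_0, zyyz, $)
  read z, top $: go to q_1, push U$ → (q_1, yyz, U$)
  read y, top U: go to q_1, push YU → (q_1, yz, YU$)
  read y, top Y: go to q_0, push ε → (q_0, z, U$)
No transition for (q_0, z, top U); M blocks with input z remaining.

stuck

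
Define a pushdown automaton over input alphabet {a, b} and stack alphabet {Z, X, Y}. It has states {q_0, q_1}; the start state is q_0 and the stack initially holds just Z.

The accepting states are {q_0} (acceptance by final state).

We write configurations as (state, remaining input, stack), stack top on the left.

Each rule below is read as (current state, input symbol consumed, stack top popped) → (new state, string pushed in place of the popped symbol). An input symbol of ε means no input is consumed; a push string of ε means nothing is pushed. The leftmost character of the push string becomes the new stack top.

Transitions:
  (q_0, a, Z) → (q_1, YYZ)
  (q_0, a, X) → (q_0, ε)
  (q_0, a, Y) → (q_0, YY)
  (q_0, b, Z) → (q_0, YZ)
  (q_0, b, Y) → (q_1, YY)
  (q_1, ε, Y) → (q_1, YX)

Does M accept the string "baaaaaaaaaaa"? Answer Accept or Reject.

Accept

One accepting computation: (q_0, baaaaaaaaaaa, Z) ⊢ (q_0, aaaaaaaaaaa, YZ) ⊢ (q_0, aaaaaaaaaa, YYZ) ⊢ (q_0, aaaaaaaaa, YYYZ) ⊢ (q_0, aaaaaaaa, YYYYZ) ⊢ (q_0, aaaaaaa, YYYYYZ) ⊢ (q_0, aaaaaa, YYYYYYZ) ⊢ (q_0, aaaaa, YYYYYYYZ) ⊢ (q_0, aaaa, YYYYYYYYZ) ⊢ (q_0, aaa, YYYYYYYYYZ) ⊢ (q_0, aa, YYYYYYYYYYZ) ⊢ (q_0, a, YYYYYYYYYYYZ) ⊢ (q_0, ε, YYYYYYYYYYYYZ)
All input consumed and state q_0 ∈ F.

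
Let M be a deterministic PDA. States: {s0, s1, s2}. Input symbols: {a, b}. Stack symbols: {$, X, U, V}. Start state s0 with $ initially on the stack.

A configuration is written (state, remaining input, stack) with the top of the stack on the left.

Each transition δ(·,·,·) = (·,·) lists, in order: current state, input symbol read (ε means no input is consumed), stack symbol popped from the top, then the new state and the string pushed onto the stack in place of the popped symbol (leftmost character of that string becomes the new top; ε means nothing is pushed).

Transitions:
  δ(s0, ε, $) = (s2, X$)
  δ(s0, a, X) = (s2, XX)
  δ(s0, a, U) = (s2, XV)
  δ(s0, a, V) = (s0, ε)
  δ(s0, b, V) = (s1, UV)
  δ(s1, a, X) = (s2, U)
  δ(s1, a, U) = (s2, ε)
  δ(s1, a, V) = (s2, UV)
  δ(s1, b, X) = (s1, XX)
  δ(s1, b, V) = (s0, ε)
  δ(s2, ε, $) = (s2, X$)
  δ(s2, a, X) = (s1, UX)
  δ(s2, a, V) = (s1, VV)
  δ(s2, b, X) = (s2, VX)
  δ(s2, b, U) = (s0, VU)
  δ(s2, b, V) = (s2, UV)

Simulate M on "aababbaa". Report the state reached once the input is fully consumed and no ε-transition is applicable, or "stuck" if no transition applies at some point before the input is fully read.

(s0, aababbaa, $)
  ε-move, top $: go to s2, push X$ → (s2, aababbaa, X$)
  read a, top X: go to s1, push UX → (s1, ababbaa, UX$)
  read a, top U: go to s2, push ε → (s2, babbaa, X$)
  read b, top X: go to s2, push VX → (s2, abbaa, VX$)
  read a, top V: go to s1, push VV → (s1, bbaa, VVX$)
  read b, top V: go to s0, push ε → (s0, baa, VX$)
  read b, top V: go to s1, push UV → (s1, aa, UVX$)
  read a, top U: go to s2, push ε → (s2, a, VX$)
  read a, top V: go to s1, push VV → (s1, ε, VVX$)
All input consumed; M is in state s1.

s1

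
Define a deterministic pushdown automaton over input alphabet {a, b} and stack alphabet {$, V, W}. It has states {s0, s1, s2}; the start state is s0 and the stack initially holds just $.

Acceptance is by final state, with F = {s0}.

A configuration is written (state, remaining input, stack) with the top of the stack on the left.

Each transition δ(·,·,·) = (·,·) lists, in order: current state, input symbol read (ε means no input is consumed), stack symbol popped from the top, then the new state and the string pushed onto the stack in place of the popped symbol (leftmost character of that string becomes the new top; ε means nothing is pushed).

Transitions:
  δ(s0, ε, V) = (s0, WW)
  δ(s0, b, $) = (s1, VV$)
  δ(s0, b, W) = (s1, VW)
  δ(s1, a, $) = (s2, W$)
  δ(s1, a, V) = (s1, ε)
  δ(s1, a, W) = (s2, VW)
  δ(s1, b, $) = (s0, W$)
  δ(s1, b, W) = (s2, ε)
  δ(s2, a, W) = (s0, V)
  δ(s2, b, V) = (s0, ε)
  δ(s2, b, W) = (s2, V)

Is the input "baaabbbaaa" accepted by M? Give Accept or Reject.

Reject

(s0, baaabbbaaa, $)
  read b, top $: go to s1, push VV$ → (s1, aaabbbaaa, VV$)
  read a, top V: go to s1, push ε → (s1, aabbbaaa, V$)
  read a, top V: go to s1, push ε → (s1, abbbaaa, $)
  read a, top $: go to s2, push W$ → (s2, bbbaaa, W$)
  read b, top W: go to s2, push V → (s2, bbaaa, V$)
  read b, top V: go to s0, push ε → (s0, baaa, $)
  read b, top $: go to s1, push VV$ → (s1, aaa, VV$)
  read a, top V: go to s1, push ε → (s1, aa, V$)
  read a, top V: go to s1, push ε → (s1, a, $)
  read a, top $: go to s2, push W$ → (s2, ε, W$)
All input consumed; state s2 ∉ F and no further ε-move applies.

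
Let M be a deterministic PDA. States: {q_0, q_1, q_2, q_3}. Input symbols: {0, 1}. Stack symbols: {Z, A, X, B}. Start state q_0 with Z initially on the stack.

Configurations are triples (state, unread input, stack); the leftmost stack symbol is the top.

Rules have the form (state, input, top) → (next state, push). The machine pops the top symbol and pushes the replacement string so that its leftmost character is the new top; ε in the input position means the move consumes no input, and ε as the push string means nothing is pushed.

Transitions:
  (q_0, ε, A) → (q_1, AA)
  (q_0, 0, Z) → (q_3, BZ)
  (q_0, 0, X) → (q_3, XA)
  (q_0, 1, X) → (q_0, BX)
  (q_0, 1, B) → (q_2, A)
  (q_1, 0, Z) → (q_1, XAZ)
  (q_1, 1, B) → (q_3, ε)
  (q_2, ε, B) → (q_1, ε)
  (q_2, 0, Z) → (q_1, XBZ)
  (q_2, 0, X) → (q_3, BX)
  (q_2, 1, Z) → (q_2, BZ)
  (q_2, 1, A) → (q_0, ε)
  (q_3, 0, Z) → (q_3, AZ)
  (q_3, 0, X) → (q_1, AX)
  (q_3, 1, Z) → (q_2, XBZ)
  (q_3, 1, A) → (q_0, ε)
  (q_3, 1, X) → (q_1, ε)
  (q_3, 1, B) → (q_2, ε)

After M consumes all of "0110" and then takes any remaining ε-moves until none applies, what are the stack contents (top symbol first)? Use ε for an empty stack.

XAZ

(q_0, 0110, Z)
  read 0, top Z: go to q_3, push BZ → (q_3, 110, BZ)
  read 1, top B: go to q_2, push ε → (q_2, 10, Z)
  read 1, top Z: go to q_2, push BZ → (q_2, 0, BZ)
  ε-move, top B: go to q_1, push ε → (q_1, 0, Z)
  read 0, top Z: go to q_1, push XAZ → (q_1, ε, XAZ)
All input consumed in state q_1 with stack XAZ.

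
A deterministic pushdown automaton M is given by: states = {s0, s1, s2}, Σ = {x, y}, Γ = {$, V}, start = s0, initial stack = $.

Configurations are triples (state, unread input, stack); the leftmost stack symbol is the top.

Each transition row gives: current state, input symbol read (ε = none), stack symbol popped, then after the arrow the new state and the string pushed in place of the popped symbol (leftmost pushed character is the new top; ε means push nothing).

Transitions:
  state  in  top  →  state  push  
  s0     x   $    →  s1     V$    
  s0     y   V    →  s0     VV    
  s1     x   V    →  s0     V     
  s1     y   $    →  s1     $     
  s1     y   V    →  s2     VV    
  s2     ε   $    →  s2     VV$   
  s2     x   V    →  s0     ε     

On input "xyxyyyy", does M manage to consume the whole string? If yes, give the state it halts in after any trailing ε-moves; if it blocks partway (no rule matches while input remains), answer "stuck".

(s0, xyxyyyy, $) ⊢ (s1, yxyyyy, V$) ⊢ (s2, xyyyy, VV$) ⊢ (s0, yyyy, V$) ⊢ (s0, yyy, VV$) ⊢ (s0, yy, VVV$) ⊢ (s0, y, VVVV$) ⊢ (s0, ε, VVVVV$)
All input consumed; M is in state s0.

s0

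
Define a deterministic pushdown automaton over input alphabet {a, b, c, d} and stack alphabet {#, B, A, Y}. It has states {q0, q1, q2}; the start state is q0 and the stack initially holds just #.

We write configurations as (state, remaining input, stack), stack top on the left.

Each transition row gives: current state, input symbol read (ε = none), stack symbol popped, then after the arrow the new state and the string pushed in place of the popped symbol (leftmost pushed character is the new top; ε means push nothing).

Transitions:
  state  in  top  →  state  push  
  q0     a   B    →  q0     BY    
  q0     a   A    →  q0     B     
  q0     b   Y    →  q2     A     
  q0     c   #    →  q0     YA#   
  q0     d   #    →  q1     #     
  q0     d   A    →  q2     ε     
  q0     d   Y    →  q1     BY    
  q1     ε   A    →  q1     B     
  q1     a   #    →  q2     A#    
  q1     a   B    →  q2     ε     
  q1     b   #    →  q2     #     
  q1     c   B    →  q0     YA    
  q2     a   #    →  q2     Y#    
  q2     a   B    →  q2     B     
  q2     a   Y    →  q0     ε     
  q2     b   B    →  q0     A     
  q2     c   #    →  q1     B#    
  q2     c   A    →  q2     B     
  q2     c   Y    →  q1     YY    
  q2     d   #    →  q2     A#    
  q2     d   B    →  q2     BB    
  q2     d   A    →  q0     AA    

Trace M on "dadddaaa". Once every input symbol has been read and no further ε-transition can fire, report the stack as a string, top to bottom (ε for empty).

(q0, dadddaaa, #)
  read d, top #: go to q1, push # → (q1, adddaaa, #)
  read a, top #: go to q2, push A# → (q2, dddaaa, A#)
  read d, top A: go to q0, push AA → (q0, ddaaa, AA#)
  read d, top A: go to q2, push ε → (q2, daaa, A#)
  read d, top A: go to q0, push AA → (q0, aaa, AA#)
  read a, top A: go to q0, push B → (q0, aa, BA#)
  read a, top B: go to q0, push BY → (q0, a, BYA#)
  read a, top B: go to q0, push BY → (q0, ε, BYYA#)
All input consumed in state q0 with stack BYYA#.

BYYA#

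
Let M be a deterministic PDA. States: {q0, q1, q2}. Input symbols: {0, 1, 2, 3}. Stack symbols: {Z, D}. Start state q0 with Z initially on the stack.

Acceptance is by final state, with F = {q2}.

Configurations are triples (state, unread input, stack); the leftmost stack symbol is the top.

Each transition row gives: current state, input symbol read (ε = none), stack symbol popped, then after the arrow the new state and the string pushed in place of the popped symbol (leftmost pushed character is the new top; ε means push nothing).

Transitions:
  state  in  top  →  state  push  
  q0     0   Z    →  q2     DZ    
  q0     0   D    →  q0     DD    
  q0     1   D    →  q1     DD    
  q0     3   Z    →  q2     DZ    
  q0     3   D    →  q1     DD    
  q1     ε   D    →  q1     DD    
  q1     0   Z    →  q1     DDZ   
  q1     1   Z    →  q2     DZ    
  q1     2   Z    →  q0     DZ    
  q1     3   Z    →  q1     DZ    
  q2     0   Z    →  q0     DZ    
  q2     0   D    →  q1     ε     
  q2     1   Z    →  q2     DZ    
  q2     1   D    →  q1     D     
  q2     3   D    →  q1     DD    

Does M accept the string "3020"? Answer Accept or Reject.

(q0, 3020, Z)
  read 3, top Z: go to q2, push DZ → (q2, 020, DZ)
  read 0, top D: go to q1, push ε → (q1, 20, Z)
  read 2, top Z: go to q0, push DZ → (q0, 0, DZ)
  read 0, top D: go to q0, push DD → (q0, ε, DDZ)
All input consumed; state q0 ∉ F and no further ε-move applies.

Reject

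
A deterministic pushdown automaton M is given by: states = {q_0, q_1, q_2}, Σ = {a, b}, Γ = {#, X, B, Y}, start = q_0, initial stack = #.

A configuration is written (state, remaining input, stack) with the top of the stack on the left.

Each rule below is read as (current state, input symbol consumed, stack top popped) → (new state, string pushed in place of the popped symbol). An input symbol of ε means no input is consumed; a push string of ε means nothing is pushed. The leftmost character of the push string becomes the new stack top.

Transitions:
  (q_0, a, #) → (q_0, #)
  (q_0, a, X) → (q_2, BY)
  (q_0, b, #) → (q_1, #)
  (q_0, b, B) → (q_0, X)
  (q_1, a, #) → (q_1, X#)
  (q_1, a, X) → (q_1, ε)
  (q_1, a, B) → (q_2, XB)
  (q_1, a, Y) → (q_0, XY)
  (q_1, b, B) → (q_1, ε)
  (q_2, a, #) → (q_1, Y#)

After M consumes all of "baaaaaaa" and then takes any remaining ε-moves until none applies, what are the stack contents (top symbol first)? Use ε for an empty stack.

(q_0, baaaaaaa, #) ⊢ (q_1, aaaaaaa, #) ⊢ (q_1, aaaaaa, X#) ⊢ (q_1, aaaaa, #) ⊢ (q_1, aaaa, X#) ⊢ (q_1, aaa, #) ⊢ (q_1, aa, X#) ⊢ (q_1, a, #) ⊢ (q_1, ε, X#)
All input consumed in state q_1 with stack X#.

X#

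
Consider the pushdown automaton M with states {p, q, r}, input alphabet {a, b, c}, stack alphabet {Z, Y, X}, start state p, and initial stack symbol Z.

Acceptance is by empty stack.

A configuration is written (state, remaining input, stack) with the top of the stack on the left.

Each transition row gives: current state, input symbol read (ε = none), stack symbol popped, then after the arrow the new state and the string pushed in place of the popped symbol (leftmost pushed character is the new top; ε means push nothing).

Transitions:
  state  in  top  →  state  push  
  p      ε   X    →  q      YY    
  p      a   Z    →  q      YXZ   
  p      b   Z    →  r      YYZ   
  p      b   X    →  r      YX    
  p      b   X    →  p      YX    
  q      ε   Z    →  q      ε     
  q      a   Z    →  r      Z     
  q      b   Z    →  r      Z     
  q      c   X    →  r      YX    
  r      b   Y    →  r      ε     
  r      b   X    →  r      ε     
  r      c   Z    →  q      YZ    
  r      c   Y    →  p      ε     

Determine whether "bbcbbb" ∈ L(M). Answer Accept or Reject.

Reject

No computation consumes all input and empties the stack.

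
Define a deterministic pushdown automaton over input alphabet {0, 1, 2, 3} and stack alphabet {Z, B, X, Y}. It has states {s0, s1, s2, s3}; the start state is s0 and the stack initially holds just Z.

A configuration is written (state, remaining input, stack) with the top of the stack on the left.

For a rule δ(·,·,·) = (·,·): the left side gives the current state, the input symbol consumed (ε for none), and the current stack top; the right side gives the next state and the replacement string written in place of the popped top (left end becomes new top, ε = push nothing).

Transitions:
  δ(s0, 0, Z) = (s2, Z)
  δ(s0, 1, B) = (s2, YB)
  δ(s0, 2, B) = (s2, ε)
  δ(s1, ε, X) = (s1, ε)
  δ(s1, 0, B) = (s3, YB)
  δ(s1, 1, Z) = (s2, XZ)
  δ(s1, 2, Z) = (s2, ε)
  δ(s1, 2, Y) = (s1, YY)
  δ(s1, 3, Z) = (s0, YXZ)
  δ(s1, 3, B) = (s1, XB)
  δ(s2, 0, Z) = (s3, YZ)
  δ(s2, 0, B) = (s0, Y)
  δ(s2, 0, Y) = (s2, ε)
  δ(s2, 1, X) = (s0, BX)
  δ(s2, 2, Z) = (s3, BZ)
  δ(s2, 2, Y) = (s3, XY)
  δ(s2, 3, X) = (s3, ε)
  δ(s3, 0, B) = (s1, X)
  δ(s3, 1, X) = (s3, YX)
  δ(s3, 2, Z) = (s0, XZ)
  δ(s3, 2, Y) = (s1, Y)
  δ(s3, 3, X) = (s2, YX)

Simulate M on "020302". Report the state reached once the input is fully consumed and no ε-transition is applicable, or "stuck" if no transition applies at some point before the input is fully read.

(s0, 020302, Z) ⊢ (s2, 20302, Z) ⊢ (s3, 0302, BZ) ⊢ (s1, 302, XZ) ⊢ (s1, 302, Z) ⊢ (s0, 02, YXZ)
No transition for (s0, 0, top Y); M blocks with input 02 remaining.

stuck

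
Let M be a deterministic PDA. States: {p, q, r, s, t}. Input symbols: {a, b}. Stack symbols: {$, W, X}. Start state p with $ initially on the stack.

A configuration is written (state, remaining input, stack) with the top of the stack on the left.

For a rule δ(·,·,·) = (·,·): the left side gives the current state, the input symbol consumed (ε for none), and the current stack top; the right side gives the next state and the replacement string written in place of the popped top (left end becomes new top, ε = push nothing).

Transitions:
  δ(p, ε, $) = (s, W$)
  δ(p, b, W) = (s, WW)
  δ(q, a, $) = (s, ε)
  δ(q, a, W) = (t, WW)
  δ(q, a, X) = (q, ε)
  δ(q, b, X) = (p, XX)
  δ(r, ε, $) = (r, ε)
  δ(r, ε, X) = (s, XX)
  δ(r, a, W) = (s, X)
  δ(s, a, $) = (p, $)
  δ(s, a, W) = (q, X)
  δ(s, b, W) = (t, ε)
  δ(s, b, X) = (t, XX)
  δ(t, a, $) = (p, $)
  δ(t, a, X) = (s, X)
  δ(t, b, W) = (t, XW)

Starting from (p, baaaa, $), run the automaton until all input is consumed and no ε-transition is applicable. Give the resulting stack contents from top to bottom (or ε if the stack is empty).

ε

(p, baaaa, $)
  ε-move, top $: go to s, push W$ → (s, baaaa, W$)
  read b, top W: go to t, push ε → (t, aaaa, $)
  read a, top $: go to p, push $ → (p, aaa, $)
  ε-move, top $: go to s, push W$ → (s, aaa, W$)
  read a, top W: go to q, push X → (q, aa, X$)
  read a, top X: go to q, push ε → (q, a, $)
  read a, top $: go to s, push ε → (s, ε, ε)
All input consumed in state s with stack ε.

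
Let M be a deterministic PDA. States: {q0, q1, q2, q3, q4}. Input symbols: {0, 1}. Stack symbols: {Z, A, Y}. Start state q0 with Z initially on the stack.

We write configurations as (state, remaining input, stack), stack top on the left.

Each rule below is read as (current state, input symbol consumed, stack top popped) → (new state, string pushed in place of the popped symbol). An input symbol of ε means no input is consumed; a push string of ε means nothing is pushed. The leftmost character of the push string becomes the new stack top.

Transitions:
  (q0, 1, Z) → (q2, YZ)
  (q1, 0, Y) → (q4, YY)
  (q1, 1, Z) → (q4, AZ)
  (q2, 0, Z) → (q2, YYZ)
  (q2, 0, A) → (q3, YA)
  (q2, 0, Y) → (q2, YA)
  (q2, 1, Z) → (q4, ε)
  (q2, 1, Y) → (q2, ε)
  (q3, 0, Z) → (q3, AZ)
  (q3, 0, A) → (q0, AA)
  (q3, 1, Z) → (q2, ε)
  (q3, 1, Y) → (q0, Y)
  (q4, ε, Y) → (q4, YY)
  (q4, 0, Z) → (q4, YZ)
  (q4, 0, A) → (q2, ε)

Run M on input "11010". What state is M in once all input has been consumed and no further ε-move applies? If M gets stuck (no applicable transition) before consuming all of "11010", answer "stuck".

q2

(q0, 11010, Z) ⊢ (q2, 1010, YZ) ⊢ (q2, 010, Z) ⊢ (q2, 10, YYZ) ⊢ (q2, 0, YZ) ⊢ (q2, ε, YAZ)
All input consumed; M is in state q2.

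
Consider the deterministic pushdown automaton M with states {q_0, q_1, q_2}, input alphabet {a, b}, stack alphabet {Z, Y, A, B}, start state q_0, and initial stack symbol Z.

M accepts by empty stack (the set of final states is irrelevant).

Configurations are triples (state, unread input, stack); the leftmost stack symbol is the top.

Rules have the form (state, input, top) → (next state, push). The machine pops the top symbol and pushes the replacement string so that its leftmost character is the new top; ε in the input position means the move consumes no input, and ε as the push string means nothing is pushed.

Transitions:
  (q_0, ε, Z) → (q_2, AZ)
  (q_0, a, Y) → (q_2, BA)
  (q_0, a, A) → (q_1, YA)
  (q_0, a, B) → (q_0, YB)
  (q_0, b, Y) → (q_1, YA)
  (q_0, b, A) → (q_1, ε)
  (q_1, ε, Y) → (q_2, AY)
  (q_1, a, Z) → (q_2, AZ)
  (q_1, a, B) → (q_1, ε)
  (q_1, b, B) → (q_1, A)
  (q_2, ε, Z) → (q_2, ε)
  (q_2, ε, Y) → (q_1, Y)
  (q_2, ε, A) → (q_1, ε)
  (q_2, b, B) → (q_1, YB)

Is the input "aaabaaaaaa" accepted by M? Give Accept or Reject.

(q_0, aaabaaaaaa, Z)
  ε-move, top Z: go to q_2, push AZ → (q_2, aaabaaaaaa, AZ)
  ε-move, top A: go to q_1, push ε → (q_1, aaabaaaaaa, Z)
  read a, top Z: go to q_2, push AZ → (q_2, aabaaaaaa, AZ)
  ε-move, top A: go to q_1, push ε → (q_1, aabaaaaaa, Z)
  read a, top Z: go to q_2, push AZ → (q_2, abaaaaaa, AZ)
  ε-move, top A: go to q_1, push ε → (q_1, abaaaaaa, Z)
  read a, top Z: go to q_2, push AZ → (q_2, baaaaaa, AZ)
  ε-move, top A: go to q_1, push ε → (q_1, baaaaaa, Z)
No transition applies at (q_1, baaaaaa, Z); input not fully consumed.

Reject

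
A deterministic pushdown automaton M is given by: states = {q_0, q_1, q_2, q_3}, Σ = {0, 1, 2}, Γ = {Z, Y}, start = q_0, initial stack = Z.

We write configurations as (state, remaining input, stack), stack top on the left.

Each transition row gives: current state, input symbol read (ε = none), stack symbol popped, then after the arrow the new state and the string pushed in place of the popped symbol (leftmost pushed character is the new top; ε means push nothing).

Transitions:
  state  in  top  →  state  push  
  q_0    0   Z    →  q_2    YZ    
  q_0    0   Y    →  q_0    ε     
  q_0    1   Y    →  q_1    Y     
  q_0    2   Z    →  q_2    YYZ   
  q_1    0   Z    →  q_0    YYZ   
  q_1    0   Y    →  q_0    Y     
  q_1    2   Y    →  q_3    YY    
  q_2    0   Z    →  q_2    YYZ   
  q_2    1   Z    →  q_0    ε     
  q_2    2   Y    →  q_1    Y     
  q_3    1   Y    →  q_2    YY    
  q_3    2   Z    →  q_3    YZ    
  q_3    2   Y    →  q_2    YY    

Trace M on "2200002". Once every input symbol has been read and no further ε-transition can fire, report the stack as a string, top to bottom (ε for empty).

YZ

(q_0, 2200002, Z)
  read 2, top Z: go to q_2, push YYZ → (q_2, 200002, YYZ)
  read 2, top Y: go to q_1, push Y → (q_1, 00002, YYZ)
  read 0, top Y: go to q_0, push Y → (q_0, 0002, YYZ)
  read 0, top Y: go to q_0, push ε → (q_0, 002, YZ)
  read 0, top Y: go to q_0, push ε → (q_0, 02, Z)
  read 0, top Z: go to q_2, push YZ → (q_2, 2, YZ)
  read 2, top Y: go to q_1, push Y → (q_1, ε, YZ)
All input consumed in state q_1 with stack YZ.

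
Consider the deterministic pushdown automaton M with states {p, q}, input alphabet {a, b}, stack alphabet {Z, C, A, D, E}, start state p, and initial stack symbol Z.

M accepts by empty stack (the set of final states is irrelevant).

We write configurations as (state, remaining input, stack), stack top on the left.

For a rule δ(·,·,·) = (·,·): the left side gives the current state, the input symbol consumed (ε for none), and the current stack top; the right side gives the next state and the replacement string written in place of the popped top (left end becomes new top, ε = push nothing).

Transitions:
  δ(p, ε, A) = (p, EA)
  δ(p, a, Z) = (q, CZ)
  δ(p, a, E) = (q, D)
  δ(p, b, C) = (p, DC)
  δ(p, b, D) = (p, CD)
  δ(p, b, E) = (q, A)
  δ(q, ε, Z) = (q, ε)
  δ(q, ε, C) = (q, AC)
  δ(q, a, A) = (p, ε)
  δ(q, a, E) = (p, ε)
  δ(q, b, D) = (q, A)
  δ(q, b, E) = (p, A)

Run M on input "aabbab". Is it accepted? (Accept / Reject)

(p, aabbab, Z) ⊢ (q, abbab, CZ) ⊢ (q, abbab, ACZ) ⊢ (p, bbab, CZ) ⊢ (p, bab, DCZ) ⊢ (p, ab, CDCZ)
No transition applies at (p, ab, CDCZ); input not fully consumed.

Reject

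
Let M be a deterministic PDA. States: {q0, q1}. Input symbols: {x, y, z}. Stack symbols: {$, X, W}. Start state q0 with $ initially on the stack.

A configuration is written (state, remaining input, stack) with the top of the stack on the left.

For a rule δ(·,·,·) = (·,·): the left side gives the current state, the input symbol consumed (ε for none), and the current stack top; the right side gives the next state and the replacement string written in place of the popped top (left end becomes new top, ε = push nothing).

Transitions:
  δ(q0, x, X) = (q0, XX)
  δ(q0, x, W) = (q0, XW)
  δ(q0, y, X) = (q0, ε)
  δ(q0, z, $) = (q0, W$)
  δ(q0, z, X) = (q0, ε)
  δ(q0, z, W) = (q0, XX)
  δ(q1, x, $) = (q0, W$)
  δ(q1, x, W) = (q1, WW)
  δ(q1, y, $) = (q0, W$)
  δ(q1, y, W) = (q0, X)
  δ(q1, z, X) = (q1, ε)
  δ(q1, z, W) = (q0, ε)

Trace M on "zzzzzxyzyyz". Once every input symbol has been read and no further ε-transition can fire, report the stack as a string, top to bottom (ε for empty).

W$

(q0, zzzzzxyzyyz, $)
  read z, top $: go to q0, push W$ → (q0, zzzzxyzyyz, W$)
  read z, top W: go to q0, push XX → (q0, zzzxyzyyz, XX$)
  read z, top X: go to q0, push ε → (q0, zzxyzyyz, X$)
  read z, top X: go to q0, push ε → (q0, zxyzyyz, $)
  read z, top $: go to q0, push W$ → (q0, xyzyyz, W$)
  read x, top W: go to q0, push XW → (q0, yzyyz, XW$)
  read y, top X: go to q0, push ε → (q0, zyyz, W$)
  read z, top W: go to q0, push XX → (q0, yyz, XX$)
  read y, top X: go to q0, push ε → (q0, yz, X$)
  read y, top X: go to q0, push ε → (q0, z, $)
  read z, top $: go to q0, push W$ → (q0, ε, W$)
All input consumed in state q0 with stack W$.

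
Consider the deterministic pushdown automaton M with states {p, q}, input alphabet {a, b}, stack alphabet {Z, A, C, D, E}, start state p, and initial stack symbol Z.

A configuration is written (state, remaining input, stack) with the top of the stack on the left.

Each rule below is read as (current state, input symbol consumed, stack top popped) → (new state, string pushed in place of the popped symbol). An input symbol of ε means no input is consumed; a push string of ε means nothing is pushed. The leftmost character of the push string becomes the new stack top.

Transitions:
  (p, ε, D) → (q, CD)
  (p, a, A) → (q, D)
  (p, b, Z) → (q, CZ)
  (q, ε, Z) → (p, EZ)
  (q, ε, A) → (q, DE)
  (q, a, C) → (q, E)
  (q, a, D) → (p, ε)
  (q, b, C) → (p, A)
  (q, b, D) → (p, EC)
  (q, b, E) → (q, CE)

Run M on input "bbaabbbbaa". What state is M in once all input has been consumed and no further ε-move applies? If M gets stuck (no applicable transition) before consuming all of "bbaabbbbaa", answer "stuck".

stuck

(p, bbaabbbbaa, Z)
  read b, top Z: go to q, push CZ → (q, baabbbbaa, CZ)
  read b, top C: go to p, push A → (p, aabbbbaa, AZ)
  read a, top A: go to q, push D → (q, abbbbaa, DZ)
  read a, top D: go to p, push ε → (p, bbbbaa, Z)
  read b, top Z: go to q, push CZ → (q, bbbaa, CZ)
  read b, top C: go to p, push A → (p, bbaa, AZ)
No transition for (p, b, top A); M blocks with input bbaa remaining.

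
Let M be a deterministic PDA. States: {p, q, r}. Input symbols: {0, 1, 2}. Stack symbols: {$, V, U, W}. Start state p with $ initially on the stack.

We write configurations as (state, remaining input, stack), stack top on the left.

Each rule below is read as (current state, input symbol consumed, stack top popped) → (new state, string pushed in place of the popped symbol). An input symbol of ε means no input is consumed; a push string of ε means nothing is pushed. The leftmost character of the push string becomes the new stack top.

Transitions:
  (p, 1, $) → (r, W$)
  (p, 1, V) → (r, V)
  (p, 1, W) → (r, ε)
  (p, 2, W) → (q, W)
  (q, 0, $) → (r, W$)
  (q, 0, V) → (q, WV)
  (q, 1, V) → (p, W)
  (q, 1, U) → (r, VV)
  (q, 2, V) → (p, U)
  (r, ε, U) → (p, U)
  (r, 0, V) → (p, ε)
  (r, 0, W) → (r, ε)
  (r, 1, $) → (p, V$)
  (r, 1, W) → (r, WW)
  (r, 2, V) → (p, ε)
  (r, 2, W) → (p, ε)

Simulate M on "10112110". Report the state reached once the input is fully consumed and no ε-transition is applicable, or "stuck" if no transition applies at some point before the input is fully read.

(p, 10112110, $)
  read 1, top $: go to r, push W$ → (r, 0112110, W$)
  read 0, top W: go to r, push ε → (r, 112110, $)
  read 1, top $: go to p, push V$ → (p, 12110, V$)
  read 1, top V: go to r, push V → (r, 2110, V$)
  read 2, top V: go to p, push ε → (p, 110, $)
  read 1, top $: go to r, push W$ → (r, 10, W$)
  read 1, top W: go to r, push WW → (r, 0, WW$)
  read 0, top W: go to r, push ε → (r, ε, W$)
All input consumed; M is in state r.

r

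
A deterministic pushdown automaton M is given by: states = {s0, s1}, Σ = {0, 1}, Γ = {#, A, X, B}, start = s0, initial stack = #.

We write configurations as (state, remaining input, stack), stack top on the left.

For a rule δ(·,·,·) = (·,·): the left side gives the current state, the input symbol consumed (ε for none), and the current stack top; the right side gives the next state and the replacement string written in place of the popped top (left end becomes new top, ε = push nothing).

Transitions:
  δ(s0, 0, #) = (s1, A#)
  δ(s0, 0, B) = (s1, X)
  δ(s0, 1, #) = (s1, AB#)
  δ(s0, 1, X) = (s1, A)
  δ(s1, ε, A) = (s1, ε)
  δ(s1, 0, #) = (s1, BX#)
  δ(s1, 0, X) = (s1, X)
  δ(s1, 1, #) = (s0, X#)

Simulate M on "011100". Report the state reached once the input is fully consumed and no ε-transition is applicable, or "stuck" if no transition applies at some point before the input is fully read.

(s0, 011100, #)
  read 0, top #: go to s1, push A# → (s1, 11100, A#)
  ε-move, top A: go to s1, push ε → (s1, 11100, #)
  read 1, top #: go to s0, push X# → (s0, 1100, X#)
  read 1, top X: go to s1, push A → (s1, 100, A#)
  ε-move, top A: go to s1, push ε → (s1, 100, #)
  read 1, top #: go to s0, push X# → (s0, 00, X#)
No transition for (s0, 0, top X); M blocks with input 00 remaining.

stuck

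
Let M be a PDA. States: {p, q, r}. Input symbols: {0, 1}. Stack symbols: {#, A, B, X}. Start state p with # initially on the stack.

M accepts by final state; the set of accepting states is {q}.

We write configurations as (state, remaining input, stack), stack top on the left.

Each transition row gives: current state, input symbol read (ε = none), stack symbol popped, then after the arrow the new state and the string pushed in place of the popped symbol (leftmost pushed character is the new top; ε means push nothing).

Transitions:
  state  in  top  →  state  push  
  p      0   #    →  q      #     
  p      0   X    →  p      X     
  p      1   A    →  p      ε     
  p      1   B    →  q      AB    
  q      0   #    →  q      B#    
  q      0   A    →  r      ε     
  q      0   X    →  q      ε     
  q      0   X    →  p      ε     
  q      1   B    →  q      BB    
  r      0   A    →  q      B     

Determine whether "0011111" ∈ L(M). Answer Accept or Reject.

One accepting computation: (p, 0011111, #) ⊢ (q, 011111, #) ⊢ (q, 11111, B#) ⊢ (q, 1111, BB#) ⊢ (q, 111, BBB#) ⊢ (q, 11, BBBB#) ⊢ (q, 1, BBBBB#) ⊢ (q, ε, BBBBBB#)
All input consumed and state q ∈ F.

Accept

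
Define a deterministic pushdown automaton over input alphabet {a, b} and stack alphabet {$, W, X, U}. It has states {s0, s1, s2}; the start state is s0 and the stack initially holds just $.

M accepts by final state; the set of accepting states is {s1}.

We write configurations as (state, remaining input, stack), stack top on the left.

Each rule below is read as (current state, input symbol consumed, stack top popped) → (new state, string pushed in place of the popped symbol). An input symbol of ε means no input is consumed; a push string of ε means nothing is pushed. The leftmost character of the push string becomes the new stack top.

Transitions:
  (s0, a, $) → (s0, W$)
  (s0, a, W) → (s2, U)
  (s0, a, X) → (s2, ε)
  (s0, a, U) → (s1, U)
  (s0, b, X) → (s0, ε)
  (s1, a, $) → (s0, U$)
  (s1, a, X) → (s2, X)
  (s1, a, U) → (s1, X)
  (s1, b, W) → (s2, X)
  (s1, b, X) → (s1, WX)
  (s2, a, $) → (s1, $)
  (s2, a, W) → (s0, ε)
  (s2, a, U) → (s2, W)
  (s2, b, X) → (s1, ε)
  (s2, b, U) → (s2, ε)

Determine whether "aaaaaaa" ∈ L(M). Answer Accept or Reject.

(s0, aaaaaaa, $)
  read a, top $: go to s0, push W$ → (s0, aaaaaa, W$)
  read a, top W: go to s2, push U → (s2, aaaaa, U$)
  read a, top U: go to s2, push W → (s2, aaaa, W$)
  read a, top W: go to s0, push ε → (s0, aaa, $)
  read a, top $: go to s0, push W$ → (s0, aa, W$)
  read a, top W: go to s2, push U → (s2, a, U$)
  read a, top U: go to s2, push W → (s2, ε, W$)
All input consumed; state s2 ∉ F and no further ε-move applies.

Reject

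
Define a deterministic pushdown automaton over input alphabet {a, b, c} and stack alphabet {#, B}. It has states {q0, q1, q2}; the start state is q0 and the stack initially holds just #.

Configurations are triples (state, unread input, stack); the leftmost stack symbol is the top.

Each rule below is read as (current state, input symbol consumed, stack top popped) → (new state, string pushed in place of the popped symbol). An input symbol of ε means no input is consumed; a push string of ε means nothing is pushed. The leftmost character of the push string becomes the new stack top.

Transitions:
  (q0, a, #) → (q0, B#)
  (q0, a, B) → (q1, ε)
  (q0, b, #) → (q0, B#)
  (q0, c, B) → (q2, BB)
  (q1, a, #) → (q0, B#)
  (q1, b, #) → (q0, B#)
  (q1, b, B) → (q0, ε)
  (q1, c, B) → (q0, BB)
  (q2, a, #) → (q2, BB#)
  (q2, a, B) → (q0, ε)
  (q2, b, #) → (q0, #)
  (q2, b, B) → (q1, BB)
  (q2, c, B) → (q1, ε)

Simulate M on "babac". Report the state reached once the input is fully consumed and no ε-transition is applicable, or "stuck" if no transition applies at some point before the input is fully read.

stuck

(q0, babac, #)
  read b, top #: go to q0, push B# → (q0, abac, B#)
  read a, top B: go to q1, push ε → (q1, bac, #)
  read b, top #: go to q0, push B# → (q0, ac, B#)
  read a, top B: go to q1, push ε → (q1, c, #)
No transition for (q1, c, top #); M blocks with input c remaining.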